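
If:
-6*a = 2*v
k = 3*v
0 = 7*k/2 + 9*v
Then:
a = 0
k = 0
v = 0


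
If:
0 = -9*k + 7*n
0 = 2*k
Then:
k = 0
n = 0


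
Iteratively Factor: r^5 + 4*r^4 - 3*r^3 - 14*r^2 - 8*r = (r - 2)*(r^4 + 6*r^3 + 9*r^2 + 4*r) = r*(r - 2)*(r^3 + 6*r^2 + 9*r + 4) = r*(r - 2)*(r + 1)*(r^2 + 5*r + 4) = r*(r - 2)*(r + 1)*(r + 4)*(r + 1)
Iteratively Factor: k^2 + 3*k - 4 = (k - 1)*(k + 4)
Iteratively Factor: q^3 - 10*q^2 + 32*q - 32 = (q - 4)*(q^2 - 6*q + 8) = (q - 4)*(q - 2)*(q - 4)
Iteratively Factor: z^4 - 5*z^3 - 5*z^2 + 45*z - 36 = (z - 4)*(z^3 - z^2 - 9*z + 9) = (z - 4)*(z - 3)*(z^2 + 2*z - 3) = (z - 4)*(z - 3)*(z + 3)*(z - 1)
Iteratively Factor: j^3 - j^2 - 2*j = (j)*(j^2 - j - 2) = j*(j - 2)*(j + 1)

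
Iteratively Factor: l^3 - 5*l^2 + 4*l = (l)*(l^2 - 5*l + 4) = l*(l - 4)*(l - 1)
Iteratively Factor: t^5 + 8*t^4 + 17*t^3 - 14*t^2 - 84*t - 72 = (t + 3)*(t^4 + 5*t^3 + 2*t^2 - 20*t - 24) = (t - 2)*(t + 3)*(t^3 + 7*t^2 + 16*t + 12) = (t - 2)*(t + 2)*(t + 3)*(t^2 + 5*t + 6) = (t - 2)*(t + 2)^2*(t + 3)*(t + 3)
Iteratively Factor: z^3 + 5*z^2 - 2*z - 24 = (z + 4)*(z^2 + z - 6) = (z + 3)*(z + 4)*(z - 2)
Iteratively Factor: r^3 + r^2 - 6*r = (r)*(r^2 + r - 6) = r*(r + 3)*(r - 2)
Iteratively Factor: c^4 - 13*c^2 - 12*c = (c + 3)*(c^3 - 3*c^2 - 4*c) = (c + 1)*(c + 3)*(c^2 - 4*c) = c*(c + 1)*(c + 3)*(c - 4)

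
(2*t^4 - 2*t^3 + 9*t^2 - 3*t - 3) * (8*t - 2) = 16*t^5 - 20*t^4 + 76*t^3 - 42*t^2 - 18*t + 6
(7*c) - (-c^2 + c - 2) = c^2 + 6*c + 2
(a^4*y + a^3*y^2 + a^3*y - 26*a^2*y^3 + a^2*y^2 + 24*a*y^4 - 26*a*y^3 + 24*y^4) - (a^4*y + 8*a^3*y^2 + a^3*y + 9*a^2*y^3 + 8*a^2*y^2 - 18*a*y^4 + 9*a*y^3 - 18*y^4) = -7*a^3*y^2 - 35*a^2*y^3 - 7*a^2*y^2 + 42*a*y^4 - 35*a*y^3 + 42*y^4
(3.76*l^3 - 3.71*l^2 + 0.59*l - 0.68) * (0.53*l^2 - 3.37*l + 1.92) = 1.9928*l^5 - 14.6375*l^4 + 20.0346*l^3 - 9.4719*l^2 + 3.4244*l - 1.3056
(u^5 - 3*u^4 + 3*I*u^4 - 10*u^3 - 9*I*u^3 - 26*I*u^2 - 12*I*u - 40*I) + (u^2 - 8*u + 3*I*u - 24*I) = u^5 - 3*u^4 + 3*I*u^4 - 10*u^3 - 9*I*u^3 + u^2 - 26*I*u^2 - 8*u - 9*I*u - 64*I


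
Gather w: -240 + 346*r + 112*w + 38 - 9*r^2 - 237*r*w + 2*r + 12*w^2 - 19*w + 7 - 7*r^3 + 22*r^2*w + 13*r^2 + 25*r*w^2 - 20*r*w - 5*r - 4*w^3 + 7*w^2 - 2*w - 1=-7*r^3 + 4*r^2 + 343*r - 4*w^3 + w^2*(25*r + 19) + w*(22*r^2 - 257*r + 91) - 196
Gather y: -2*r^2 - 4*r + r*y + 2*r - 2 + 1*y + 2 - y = -2*r^2 + r*y - 2*r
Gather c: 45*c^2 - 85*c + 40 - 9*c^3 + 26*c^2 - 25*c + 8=-9*c^3 + 71*c^2 - 110*c + 48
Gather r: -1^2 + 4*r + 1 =4*r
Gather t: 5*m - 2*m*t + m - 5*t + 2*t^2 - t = 6*m + 2*t^2 + t*(-2*m - 6)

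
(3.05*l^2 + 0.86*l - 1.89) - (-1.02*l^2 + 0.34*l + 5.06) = 4.07*l^2 + 0.52*l - 6.95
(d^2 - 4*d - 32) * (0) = 0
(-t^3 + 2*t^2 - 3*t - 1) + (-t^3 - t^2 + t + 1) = -2*t^3 + t^2 - 2*t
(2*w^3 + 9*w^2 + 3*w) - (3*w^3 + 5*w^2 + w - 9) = -w^3 + 4*w^2 + 2*w + 9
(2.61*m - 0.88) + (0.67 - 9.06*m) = -6.45*m - 0.21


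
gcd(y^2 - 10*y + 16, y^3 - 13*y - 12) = 1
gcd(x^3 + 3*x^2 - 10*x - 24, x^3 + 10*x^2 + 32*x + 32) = x^2 + 6*x + 8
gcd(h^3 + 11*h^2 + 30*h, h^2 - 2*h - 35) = h + 5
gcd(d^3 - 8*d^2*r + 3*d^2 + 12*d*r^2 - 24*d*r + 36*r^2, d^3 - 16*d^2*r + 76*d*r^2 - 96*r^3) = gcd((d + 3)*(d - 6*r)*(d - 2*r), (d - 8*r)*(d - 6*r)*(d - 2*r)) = d^2 - 8*d*r + 12*r^2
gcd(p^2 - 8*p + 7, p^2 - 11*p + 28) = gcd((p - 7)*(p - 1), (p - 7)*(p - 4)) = p - 7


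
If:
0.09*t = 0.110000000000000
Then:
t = 1.22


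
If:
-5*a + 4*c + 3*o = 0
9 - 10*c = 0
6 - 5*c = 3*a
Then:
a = 1/2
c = 9/10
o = -11/30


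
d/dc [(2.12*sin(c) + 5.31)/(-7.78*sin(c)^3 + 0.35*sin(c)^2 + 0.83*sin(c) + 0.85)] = (32.9872*sin(c)^3 + 123.1934*sin(c)^2 - 3.717*sin(c) - 2.6053)*cos(c)/(60.5284*sin(c)^6 - 5.446*sin(c)^5 - 12.7923*sin(c)^4 - 12.645*sin(c)^3 + 1.2839*sin(c)^2 + 1.411*sin(c) + 0.7225)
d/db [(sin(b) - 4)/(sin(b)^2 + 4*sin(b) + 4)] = (10 - sin(b))*cos(b)/(sin(b) + 2)^3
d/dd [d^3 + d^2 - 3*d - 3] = 3*d^2 + 2*d - 3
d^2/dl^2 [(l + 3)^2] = 2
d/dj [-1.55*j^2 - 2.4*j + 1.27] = -3.1*j - 2.4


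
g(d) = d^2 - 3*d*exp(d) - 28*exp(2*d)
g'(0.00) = -59.00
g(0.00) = -28.00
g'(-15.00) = -30.00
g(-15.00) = 225.00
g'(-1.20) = -7.30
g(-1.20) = -0.02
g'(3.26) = -38326.78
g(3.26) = -19244.33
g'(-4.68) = -9.26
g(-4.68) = 22.03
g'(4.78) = -796463.10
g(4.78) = -398888.80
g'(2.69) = -12310.95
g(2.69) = -6188.27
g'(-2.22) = -4.70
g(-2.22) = 5.32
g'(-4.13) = -8.12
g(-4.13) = 17.25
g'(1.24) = -689.45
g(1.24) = -345.67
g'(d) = -3*d*exp(d) + 2*d - 56*exp(2*d) - 3*exp(d)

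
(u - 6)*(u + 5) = u^2 - u - 30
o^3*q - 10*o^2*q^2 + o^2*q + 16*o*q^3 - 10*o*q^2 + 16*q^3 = (o - 8*q)*(o - 2*q)*(o*q + q)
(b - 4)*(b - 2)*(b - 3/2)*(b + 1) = b^4 - 13*b^3/2 + 19*b^2/2 + 5*b - 12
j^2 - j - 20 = (j - 5)*(j + 4)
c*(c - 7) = c^2 - 7*c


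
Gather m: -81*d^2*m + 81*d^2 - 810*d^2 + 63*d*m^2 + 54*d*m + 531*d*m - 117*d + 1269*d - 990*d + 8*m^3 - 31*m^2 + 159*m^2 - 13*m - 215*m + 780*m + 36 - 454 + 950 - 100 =-729*d^2 + 162*d + 8*m^3 + m^2*(63*d + 128) + m*(-81*d^2 + 585*d + 552) + 432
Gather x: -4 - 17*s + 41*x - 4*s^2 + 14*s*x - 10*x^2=-4*s^2 - 17*s - 10*x^2 + x*(14*s + 41) - 4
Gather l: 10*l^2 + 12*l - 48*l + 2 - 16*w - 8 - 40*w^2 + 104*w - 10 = 10*l^2 - 36*l - 40*w^2 + 88*w - 16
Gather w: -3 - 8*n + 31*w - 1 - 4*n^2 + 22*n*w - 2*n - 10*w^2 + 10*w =-4*n^2 - 10*n - 10*w^2 + w*(22*n + 41) - 4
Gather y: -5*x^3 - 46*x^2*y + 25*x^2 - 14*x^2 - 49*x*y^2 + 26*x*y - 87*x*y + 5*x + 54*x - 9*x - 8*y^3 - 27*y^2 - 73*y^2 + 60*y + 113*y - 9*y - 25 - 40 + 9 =-5*x^3 + 11*x^2 + 50*x - 8*y^3 + y^2*(-49*x - 100) + y*(-46*x^2 - 61*x + 164) - 56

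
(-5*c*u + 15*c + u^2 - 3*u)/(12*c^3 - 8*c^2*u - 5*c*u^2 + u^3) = (-5*c*u + 15*c + u^2 - 3*u)/(12*c^3 - 8*c^2*u - 5*c*u^2 + u^3)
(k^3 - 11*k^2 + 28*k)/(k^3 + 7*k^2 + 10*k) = (k^2 - 11*k + 28)/(k^2 + 7*k + 10)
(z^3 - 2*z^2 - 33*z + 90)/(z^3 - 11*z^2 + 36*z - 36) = (z^2 + z - 30)/(z^2 - 8*z + 12)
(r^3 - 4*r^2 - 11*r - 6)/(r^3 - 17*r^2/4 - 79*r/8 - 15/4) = 8*(r^2 + 2*r + 1)/(8*r^2 + 14*r + 5)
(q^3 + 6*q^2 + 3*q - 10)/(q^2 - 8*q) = (q^3 + 6*q^2 + 3*q - 10)/(q*(q - 8))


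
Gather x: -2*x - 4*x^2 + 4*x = -4*x^2 + 2*x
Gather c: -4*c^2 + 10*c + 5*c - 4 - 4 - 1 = -4*c^2 + 15*c - 9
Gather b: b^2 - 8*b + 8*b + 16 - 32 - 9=b^2 - 25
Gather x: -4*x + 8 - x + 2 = 10 - 5*x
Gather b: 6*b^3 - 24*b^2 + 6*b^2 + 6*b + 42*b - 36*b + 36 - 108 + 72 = 6*b^3 - 18*b^2 + 12*b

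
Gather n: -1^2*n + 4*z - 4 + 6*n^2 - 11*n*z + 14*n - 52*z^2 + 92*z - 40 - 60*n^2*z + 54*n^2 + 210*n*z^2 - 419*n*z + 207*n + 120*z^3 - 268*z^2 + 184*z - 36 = n^2*(60 - 60*z) + n*(210*z^2 - 430*z + 220) + 120*z^3 - 320*z^2 + 280*z - 80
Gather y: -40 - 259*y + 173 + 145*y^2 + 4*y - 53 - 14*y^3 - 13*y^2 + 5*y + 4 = -14*y^3 + 132*y^2 - 250*y + 84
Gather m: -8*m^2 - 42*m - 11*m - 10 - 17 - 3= -8*m^2 - 53*m - 30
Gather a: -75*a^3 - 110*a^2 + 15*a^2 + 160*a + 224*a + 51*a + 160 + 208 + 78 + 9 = -75*a^3 - 95*a^2 + 435*a + 455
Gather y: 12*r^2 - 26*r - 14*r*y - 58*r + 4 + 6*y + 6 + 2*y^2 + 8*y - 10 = 12*r^2 - 84*r + 2*y^2 + y*(14 - 14*r)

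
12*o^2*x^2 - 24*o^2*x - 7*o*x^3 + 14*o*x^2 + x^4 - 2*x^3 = x*(-4*o + x)*(-3*o + x)*(x - 2)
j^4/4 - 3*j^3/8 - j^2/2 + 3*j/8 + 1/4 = (j/4 + 1/4)*(j - 2)*(j - 1)*(j + 1/2)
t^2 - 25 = (t - 5)*(t + 5)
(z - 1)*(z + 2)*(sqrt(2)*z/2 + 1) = sqrt(2)*z^3/2 + sqrt(2)*z^2/2 + z^2 - sqrt(2)*z + z - 2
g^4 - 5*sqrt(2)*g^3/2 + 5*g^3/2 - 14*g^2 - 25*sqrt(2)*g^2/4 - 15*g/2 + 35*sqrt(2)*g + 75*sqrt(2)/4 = (g - 3)*(g + 1/2)*(g + 5)*(g - 5*sqrt(2)/2)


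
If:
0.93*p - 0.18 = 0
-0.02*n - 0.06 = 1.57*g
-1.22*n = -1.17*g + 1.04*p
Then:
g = -0.04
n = -0.20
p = 0.19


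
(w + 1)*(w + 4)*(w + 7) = w^3 + 12*w^2 + 39*w + 28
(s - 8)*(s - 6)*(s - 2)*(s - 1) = s^4 - 17*s^3 + 92*s^2 - 172*s + 96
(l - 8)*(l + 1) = l^2 - 7*l - 8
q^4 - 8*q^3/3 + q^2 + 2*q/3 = q*(q - 2)*(q - 1)*(q + 1/3)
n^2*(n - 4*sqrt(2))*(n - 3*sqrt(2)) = n^4 - 7*sqrt(2)*n^3 + 24*n^2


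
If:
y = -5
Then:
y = -5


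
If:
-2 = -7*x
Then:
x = 2/7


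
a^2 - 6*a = a*(a - 6)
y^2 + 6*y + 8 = (y + 2)*(y + 4)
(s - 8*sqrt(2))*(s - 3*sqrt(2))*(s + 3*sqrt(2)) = s^3 - 8*sqrt(2)*s^2 - 18*s + 144*sqrt(2)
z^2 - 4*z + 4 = (z - 2)^2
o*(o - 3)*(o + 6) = o^3 + 3*o^2 - 18*o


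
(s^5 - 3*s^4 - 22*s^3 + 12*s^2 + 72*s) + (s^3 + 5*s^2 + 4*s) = s^5 - 3*s^4 - 21*s^3 + 17*s^2 + 76*s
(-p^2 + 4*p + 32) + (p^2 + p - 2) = 5*p + 30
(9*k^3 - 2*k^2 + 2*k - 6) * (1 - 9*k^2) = -81*k^5 + 18*k^4 - 9*k^3 + 52*k^2 + 2*k - 6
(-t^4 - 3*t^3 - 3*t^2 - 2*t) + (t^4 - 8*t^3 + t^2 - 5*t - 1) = -11*t^3 - 2*t^2 - 7*t - 1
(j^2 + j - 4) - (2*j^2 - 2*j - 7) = -j^2 + 3*j + 3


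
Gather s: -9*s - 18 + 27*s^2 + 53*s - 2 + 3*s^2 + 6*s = 30*s^2 + 50*s - 20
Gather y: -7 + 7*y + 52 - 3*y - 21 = 4*y + 24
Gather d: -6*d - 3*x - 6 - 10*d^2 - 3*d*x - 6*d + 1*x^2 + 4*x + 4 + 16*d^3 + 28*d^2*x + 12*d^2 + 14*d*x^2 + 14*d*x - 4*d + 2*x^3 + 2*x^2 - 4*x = 16*d^3 + d^2*(28*x + 2) + d*(14*x^2 + 11*x - 16) + 2*x^3 + 3*x^2 - 3*x - 2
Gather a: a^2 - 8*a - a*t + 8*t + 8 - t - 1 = a^2 + a*(-t - 8) + 7*t + 7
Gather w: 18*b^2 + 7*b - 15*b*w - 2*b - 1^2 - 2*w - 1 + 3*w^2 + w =18*b^2 + 5*b + 3*w^2 + w*(-15*b - 1) - 2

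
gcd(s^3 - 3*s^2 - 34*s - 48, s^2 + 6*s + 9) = s + 3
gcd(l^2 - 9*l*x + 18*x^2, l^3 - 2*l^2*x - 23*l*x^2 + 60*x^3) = -l + 3*x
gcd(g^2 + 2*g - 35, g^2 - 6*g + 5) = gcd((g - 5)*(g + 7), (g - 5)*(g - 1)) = g - 5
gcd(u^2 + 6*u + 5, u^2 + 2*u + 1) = u + 1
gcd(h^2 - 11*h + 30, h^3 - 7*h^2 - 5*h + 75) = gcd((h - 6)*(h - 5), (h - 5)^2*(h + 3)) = h - 5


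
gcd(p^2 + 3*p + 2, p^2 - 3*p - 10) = p + 2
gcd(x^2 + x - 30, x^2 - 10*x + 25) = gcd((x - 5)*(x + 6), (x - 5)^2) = x - 5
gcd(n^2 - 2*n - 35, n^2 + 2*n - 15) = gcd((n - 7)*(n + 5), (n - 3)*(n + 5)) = n + 5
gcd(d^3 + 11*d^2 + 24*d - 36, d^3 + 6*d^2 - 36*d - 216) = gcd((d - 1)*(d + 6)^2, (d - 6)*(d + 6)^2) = d^2 + 12*d + 36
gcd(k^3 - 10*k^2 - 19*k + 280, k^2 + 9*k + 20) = k + 5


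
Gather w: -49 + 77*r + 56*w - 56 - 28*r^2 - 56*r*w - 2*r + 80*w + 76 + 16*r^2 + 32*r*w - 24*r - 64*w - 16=-12*r^2 + 51*r + w*(72 - 24*r) - 45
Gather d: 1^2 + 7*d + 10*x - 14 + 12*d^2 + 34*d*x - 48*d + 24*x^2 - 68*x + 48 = 12*d^2 + d*(34*x - 41) + 24*x^2 - 58*x + 35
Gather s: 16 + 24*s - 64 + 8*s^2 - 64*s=8*s^2 - 40*s - 48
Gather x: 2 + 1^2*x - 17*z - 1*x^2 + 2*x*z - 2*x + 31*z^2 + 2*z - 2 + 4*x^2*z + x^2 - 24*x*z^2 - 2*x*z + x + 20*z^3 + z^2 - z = 4*x^2*z - 24*x*z^2 + 20*z^3 + 32*z^2 - 16*z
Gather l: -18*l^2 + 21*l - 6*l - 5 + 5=-18*l^2 + 15*l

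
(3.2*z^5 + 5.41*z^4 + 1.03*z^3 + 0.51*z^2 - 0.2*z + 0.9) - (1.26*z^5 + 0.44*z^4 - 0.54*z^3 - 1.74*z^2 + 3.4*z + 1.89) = 1.94*z^5 + 4.97*z^4 + 1.57*z^3 + 2.25*z^2 - 3.6*z - 0.99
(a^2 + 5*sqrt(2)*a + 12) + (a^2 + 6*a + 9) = 2*a^2 + 6*a + 5*sqrt(2)*a + 21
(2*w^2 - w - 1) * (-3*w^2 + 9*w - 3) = -6*w^4 + 21*w^3 - 12*w^2 - 6*w + 3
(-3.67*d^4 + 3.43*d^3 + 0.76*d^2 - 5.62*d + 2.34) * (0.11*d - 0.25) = -0.4037*d^5 + 1.2948*d^4 - 0.7739*d^3 - 0.8082*d^2 + 1.6624*d - 0.585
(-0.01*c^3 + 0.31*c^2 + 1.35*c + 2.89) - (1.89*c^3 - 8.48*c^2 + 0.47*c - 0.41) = -1.9*c^3 + 8.79*c^2 + 0.88*c + 3.3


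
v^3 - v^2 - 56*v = v*(v - 8)*(v + 7)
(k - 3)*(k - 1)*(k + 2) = k^3 - 2*k^2 - 5*k + 6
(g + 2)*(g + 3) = g^2 + 5*g + 6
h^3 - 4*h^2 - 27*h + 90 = (h - 6)*(h - 3)*(h + 5)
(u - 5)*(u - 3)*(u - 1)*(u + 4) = u^4 - 5*u^3 - 13*u^2 + 77*u - 60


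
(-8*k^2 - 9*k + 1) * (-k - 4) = 8*k^3 + 41*k^2 + 35*k - 4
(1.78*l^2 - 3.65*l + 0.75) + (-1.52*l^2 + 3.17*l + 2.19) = 0.26*l^2 - 0.48*l + 2.94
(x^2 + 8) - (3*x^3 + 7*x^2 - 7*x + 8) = -3*x^3 - 6*x^2 + 7*x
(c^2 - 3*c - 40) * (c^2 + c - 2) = c^4 - 2*c^3 - 45*c^2 - 34*c + 80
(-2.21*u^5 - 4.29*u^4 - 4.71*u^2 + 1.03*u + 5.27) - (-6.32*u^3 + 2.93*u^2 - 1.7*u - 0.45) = -2.21*u^5 - 4.29*u^4 + 6.32*u^3 - 7.64*u^2 + 2.73*u + 5.72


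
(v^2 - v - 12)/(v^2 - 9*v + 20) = (v + 3)/(v - 5)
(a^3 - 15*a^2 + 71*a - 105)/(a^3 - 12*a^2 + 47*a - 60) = (a - 7)/(a - 4)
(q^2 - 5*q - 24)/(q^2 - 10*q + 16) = (q + 3)/(q - 2)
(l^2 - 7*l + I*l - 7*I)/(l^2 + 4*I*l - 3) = (l - 7)/(l + 3*I)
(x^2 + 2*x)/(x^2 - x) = (x + 2)/(x - 1)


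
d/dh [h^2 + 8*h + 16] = 2*h + 8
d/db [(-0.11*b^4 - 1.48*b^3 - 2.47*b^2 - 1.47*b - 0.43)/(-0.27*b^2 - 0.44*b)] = (0.0594*b^5 + 0.5448*b^4 + 1.3024*b^3 + 0.6899*b^2 - 0.2322*b - 0.1892)/(b^2*(0.0729*b^2 + 0.2376*b + 0.1936))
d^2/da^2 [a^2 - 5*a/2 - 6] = 2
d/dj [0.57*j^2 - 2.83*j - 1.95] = 1.14*j - 2.83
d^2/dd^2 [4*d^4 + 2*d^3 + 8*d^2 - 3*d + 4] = 48*d^2 + 12*d + 16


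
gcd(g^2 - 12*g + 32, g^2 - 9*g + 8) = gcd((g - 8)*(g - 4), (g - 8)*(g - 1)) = g - 8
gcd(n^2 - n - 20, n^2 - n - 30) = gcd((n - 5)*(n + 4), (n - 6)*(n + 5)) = 1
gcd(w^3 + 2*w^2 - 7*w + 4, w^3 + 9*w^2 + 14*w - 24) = w^2 + 3*w - 4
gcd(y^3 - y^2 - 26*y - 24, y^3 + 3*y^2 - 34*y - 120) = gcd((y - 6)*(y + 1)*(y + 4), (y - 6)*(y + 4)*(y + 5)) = y^2 - 2*y - 24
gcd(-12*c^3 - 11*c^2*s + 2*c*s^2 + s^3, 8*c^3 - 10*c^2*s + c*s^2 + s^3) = 4*c + s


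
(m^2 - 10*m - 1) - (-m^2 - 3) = 2*m^2 - 10*m + 2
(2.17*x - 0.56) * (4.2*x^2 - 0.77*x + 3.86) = 9.114*x^3 - 4.0229*x^2 + 8.8074*x - 2.1616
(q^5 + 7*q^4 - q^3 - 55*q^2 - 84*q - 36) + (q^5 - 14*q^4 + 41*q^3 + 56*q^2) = 2*q^5 - 7*q^4 + 40*q^3 + q^2 - 84*q - 36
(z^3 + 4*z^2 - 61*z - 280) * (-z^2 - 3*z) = -z^5 - 7*z^4 + 49*z^3 + 463*z^2 + 840*z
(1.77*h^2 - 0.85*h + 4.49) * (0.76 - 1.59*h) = -2.8143*h^3 + 2.6967*h^2 - 7.7851*h + 3.4124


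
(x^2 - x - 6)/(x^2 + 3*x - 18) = (x + 2)/(x + 6)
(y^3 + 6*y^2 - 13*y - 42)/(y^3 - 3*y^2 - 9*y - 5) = (-y^3 - 6*y^2 + 13*y + 42)/(-y^3 + 3*y^2 + 9*y + 5)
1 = 1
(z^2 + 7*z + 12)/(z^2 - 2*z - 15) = (z + 4)/(z - 5)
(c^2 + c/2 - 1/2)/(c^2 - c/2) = (c + 1)/c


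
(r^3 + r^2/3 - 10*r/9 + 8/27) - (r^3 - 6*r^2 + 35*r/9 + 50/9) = 19*r^2/3 - 5*r - 142/27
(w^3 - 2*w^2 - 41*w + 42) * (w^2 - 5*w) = w^5 - 7*w^4 - 31*w^3 + 247*w^2 - 210*w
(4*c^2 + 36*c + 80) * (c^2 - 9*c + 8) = 4*c^4 - 212*c^2 - 432*c + 640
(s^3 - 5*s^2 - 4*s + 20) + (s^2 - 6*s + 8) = s^3 - 4*s^2 - 10*s + 28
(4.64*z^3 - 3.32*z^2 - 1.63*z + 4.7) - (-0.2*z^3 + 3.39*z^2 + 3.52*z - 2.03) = 4.84*z^3 - 6.71*z^2 - 5.15*z + 6.73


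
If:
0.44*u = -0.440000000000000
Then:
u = -1.00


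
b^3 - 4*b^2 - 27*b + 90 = (b - 6)*(b - 3)*(b + 5)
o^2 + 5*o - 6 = (o - 1)*(o + 6)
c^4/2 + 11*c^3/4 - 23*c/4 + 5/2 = (c/2 + 1)*(c - 1)*(c - 1/2)*(c + 5)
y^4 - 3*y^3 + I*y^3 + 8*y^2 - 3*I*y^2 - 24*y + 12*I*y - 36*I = (y - 3)*(y - 3*I)*(y + 2*I)^2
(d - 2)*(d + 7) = d^2 + 5*d - 14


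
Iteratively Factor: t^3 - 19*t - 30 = (t - 5)*(t^2 + 5*t + 6) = (t - 5)*(t + 3)*(t + 2)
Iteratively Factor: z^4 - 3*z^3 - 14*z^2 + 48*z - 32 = (z + 4)*(z^3 - 7*z^2 + 14*z - 8) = (z - 1)*(z + 4)*(z^2 - 6*z + 8) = (z - 4)*(z - 1)*(z + 4)*(z - 2)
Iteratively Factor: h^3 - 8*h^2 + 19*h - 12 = (h - 3)*(h^2 - 5*h + 4) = (h - 3)*(h - 1)*(h - 4)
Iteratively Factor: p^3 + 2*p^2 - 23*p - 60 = (p + 3)*(p^2 - p - 20) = (p + 3)*(p + 4)*(p - 5)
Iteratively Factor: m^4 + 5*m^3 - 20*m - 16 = (m + 4)*(m^3 + m^2 - 4*m - 4) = (m - 2)*(m + 4)*(m^2 + 3*m + 2) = (m - 2)*(m + 2)*(m + 4)*(m + 1)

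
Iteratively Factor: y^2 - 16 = (y + 4)*(y - 4)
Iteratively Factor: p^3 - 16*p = (p)*(p^2 - 16) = p*(p - 4)*(p + 4)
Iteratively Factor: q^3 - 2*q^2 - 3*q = (q - 3)*(q^2 + q) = (q - 3)*(q + 1)*(q)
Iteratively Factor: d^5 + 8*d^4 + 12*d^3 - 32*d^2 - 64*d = (d + 4)*(d^4 + 4*d^3 - 4*d^2 - 16*d) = (d + 4)^2*(d^3 - 4*d) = (d - 2)*(d + 4)^2*(d^2 + 2*d) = d*(d - 2)*(d + 4)^2*(d + 2)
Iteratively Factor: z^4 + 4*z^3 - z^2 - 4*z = (z - 1)*(z^3 + 5*z^2 + 4*z) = (z - 1)*(z + 1)*(z^2 + 4*z) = z*(z - 1)*(z + 1)*(z + 4)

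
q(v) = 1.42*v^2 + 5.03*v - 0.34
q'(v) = 2.84*v + 5.03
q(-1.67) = -4.78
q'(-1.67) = 0.29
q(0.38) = 1.78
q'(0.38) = 6.11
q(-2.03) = -4.70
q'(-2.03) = -0.74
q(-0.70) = -3.17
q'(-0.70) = 3.04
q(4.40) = 49.28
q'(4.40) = 17.53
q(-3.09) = -2.32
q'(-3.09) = -3.75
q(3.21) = 30.44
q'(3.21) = 14.15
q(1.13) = 7.16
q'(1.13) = 8.24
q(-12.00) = 143.78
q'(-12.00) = -29.05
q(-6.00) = 20.60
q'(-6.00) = -12.01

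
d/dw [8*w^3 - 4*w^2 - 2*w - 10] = 24*w^2 - 8*w - 2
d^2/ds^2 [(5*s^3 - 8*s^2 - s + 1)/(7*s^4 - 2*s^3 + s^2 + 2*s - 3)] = 2*(245*s^9 - 1176*s^8 - 63*s^7 + 146*s^6 + 1749*s^5 - 2157*s^4 + 184*s^3 - 9*s^2 + 114*s - 71)/(343*s^12 - 294*s^11 + 231*s^10 + 202*s^9 - 576*s^8 + 354*s^7 - 101*s^6 - 234*s^5 + 264*s^4 - 82*s^3 - 9*s^2 + 54*s - 27)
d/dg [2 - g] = -1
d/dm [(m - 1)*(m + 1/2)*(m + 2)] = 3*m^2 + 3*m - 3/2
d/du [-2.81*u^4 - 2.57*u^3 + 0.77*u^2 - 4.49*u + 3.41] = -11.24*u^3 - 7.71*u^2 + 1.54*u - 4.49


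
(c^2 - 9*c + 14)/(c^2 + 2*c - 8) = (c - 7)/(c + 4)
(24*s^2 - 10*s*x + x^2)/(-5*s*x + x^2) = (-24*s^2 + 10*s*x - x^2)/(x*(5*s - x))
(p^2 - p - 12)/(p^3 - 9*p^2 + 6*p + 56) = (p + 3)/(p^2 - 5*p - 14)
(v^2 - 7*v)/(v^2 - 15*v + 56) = v/(v - 8)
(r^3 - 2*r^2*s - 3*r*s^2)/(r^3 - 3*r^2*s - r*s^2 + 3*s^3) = r/(r - s)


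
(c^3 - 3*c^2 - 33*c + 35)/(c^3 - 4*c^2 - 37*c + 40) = (c - 7)/(c - 8)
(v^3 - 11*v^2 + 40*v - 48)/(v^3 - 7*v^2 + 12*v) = (v - 4)/v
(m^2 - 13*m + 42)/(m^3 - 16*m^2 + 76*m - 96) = (m - 7)/(m^2 - 10*m + 16)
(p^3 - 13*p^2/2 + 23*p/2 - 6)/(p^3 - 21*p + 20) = (p - 3/2)/(p + 5)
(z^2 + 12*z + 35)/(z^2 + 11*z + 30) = (z + 7)/(z + 6)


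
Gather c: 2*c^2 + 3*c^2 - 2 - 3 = 5*c^2 - 5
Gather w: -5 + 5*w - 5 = 5*w - 10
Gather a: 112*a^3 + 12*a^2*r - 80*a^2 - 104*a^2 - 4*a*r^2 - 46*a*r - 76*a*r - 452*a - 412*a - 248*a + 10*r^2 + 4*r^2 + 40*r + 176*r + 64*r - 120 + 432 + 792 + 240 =112*a^3 + a^2*(12*r - 184) + a*(-4*r^2 - 122*r - 1112) + 14*r^2 + 280*r + 1344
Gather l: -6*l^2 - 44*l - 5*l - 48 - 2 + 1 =-6*l^2 - 49*l - 49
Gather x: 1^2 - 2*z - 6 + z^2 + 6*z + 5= z^2 + 4*z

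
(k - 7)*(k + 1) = k^2 - 6*k - 7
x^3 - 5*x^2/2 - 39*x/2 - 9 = (x - 6)*(x + 1/2)*(x + 3)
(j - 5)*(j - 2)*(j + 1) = j^3 - 6*j^2 + 3*j + 10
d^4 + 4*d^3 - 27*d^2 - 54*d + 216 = (d - 3)^2*(d + 4)*(d + 6)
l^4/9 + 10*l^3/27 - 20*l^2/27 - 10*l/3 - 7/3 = (l/3 + 1/3)*(l/3 + 1)*(l - 3)*(l + 7/3)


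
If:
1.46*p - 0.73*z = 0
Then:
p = 0.5*z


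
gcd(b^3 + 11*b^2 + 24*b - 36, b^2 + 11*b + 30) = b + 6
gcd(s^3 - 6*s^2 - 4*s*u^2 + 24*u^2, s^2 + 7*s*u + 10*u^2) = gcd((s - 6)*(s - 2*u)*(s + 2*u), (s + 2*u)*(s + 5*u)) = s + 2*u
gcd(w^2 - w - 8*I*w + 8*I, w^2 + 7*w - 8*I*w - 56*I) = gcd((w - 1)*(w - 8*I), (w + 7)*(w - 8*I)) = w - 8*I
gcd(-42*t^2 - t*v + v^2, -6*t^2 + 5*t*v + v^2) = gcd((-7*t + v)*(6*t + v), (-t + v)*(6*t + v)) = 6*t + v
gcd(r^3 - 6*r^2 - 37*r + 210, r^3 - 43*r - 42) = r^2 - r - 42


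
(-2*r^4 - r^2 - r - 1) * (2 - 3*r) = 6*r^5 - 4*r^4 + 3*r^3 + r^2 + r - 2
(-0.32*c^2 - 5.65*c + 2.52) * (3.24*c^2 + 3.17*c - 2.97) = -1.0368*c^4 - 19.3204*c^3 - 8.7953*c^2 + 24.7689*c - 7.4844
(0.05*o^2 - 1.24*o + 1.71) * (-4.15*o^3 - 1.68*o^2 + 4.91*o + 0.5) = -0.2075*o^5 + 5.062*o^4 - 4.7678*o^3 - 8.9362*o^2 + 7.7761*o + 0.855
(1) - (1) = 0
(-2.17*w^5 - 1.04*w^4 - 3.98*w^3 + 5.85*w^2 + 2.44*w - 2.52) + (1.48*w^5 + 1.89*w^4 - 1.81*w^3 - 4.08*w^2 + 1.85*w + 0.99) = -0.69*w^5 + 0.85*w^4 - 5.79*w^3 + 1.77*w^2 + 4.29*w - 1.53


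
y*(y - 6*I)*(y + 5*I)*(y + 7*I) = y^4 + 6*I*y^3 + 37*y^2 + 210*I*y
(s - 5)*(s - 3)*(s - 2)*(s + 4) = s^4 - 6*s^3 - 9*s^2 + 94*s - 120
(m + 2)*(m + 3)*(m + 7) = m^3 + 12*m^2 + 41*m + 42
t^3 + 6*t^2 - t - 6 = (t - 1)*(t + 1)*(t + 6)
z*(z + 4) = z^2 + 4*z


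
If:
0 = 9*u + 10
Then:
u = -10/9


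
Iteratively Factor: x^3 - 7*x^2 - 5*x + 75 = (x - 5)*(x^2 - 2*x - 15) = (x - 5)*(x + 3)*(x - 5)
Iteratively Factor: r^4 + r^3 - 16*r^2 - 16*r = (r - 4)*(r^3 + 5*r^2 + 4*r) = r*(r - 4)*(r^2 + 5*r + 4) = r*(r - 4)*(r + 4)*(r + 1)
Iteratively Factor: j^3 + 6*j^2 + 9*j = (j)*(j^2 + 6*j + 9) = j*(j + 3)*(j + 3)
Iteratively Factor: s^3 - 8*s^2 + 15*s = (s - 3)*(s^2 - 5*s) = (s - 5)*(s - 3)*(s)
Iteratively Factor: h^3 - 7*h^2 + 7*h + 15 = (h - 5)*(h^2 - 2*h - 3) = (h - 5)*(h - 3)*(h + 1)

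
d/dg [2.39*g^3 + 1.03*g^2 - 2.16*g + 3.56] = 7.17*g^2 + 2.06*g - 2.16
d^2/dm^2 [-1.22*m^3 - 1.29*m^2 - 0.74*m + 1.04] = -7.32*m - 2.58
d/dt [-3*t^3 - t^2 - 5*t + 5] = -9*t^2 - 2*t - 5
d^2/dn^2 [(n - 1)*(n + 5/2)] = 2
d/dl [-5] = 0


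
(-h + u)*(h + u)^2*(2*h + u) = -2*h^4 - 3*h^3*u + h^2*u^2 + 3*h*u^3 + u^4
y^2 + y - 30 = (y - 5)*(y + 6)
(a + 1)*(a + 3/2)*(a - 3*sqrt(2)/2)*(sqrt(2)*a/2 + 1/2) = sqrt(2)*a^4/2 - a^3 + 5*sqrt(2)*a^3/4 - 5*a^2/2 - 15*sqrt(2)*a/8 - 3*a/2 - 9*sqrt(2)/8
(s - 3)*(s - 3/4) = s^2 - 15*s/4 + 9/4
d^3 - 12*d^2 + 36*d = d*(d - 6)^2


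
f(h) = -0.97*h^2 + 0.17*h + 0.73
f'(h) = 0.17 - 1.94*h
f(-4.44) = -19.15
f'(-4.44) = 8.78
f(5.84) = -31.36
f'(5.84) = -11.16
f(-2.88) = -7.81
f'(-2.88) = 5.76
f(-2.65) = -6.53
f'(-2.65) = 5.31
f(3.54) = -10.82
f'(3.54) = -6.70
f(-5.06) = -24.97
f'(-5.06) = 9.99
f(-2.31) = -4.84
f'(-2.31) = 4.65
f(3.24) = -8.90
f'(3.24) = -6.12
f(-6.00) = -35.21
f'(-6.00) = 11.81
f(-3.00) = -8.51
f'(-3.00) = 5.99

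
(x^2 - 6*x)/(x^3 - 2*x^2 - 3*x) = (6 - x)/(-x^2 + 2*x + 3)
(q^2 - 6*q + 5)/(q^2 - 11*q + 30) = (q - 1)/(q - 6)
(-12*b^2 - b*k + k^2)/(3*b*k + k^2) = (-4*b + k)/k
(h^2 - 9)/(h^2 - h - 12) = (h - 3)/(h - 4)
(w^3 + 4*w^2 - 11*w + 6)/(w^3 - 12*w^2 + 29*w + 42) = (w^3 + 4*w^2 - 11*w + 6)/(w^3 - 12*w^2 + 29*w + 42)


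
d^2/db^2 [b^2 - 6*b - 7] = 2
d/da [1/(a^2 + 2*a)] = 2*(-a - 1)/(a^2*(a + 2)^2)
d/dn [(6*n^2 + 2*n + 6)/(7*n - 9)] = 6*(7*n^2 - 18*n - 10)/(49*n^2 - 126*n + 81)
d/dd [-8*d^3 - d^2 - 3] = 2*d*(-12*d - 1)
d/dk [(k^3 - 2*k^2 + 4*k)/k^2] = 1 - 4/k^2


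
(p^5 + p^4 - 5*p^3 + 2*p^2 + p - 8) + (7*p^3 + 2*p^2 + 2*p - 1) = p^5 + p^4 + 2*p^3 + 4*p^2 + 3*p - 9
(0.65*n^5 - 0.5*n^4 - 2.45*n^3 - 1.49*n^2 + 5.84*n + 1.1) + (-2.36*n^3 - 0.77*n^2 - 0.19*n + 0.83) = 0.65*n^5 - 0.5*n^4 - 4.81*n^3 - 2.26*n^2 + 5.65*n + 1.93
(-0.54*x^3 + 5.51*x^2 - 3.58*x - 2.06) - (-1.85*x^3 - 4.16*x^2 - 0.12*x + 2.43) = 1.31*x^3 + 9.67*x^2 - 3.46*x - 4.49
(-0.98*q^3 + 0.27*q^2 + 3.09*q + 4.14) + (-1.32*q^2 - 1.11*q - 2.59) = -0.98*q^3 - 1.05*q^2 + 1.98*q + 1.55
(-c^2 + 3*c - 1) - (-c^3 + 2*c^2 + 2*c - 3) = c^3 - 3*c^2 + c + 2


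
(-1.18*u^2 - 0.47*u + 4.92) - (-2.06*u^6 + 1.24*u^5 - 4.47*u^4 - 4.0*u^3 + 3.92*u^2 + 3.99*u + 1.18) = 2.06*u^6 - 1.24*u^5 + 4.47*u^4 + 4.0*u^3 - 5.1*u^2 - 4.46*u + 3.74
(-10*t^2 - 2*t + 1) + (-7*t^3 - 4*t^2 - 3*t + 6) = -7*t^3 - 14*t^2 - 5*t + 7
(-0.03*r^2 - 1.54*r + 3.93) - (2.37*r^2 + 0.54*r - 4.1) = -2.4*r^2 - 2.08*r + 8.03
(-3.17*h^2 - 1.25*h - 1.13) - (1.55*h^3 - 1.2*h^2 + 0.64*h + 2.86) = -1.55*h^3 - 1.97*h^2 - 1.89*h - 3.99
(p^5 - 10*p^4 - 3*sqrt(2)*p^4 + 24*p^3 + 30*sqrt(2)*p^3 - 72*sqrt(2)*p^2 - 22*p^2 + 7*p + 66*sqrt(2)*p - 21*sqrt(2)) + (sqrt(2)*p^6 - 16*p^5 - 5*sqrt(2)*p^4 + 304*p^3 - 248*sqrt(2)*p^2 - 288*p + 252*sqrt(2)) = sqrt(2)*p^6 - 15*p^5 - 8*sqrt(2)*p^4 - 10*p^4 + 30*sqrt(2)*p^3 + 328*p^3 - 320*sqrt(2)*p^2 - 22*p^2 - 281*p + 66*sqrt(2)*p + 231*sqrt(2)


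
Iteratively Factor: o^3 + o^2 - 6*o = (o)*(o^2 + o - 6) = o*(o + 3)*(o - 2)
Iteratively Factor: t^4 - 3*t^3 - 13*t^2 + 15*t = (t + 3)*(t^3 - 6*t^2 + 5*t) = t*(t + 3)*(t^2 - 6*t + 5) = t*(t - 5)*(t + 3)*(t - 1)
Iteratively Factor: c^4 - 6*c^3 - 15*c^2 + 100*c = (c)*(c^3 - 6*c^2 - 15*c + 100) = c*(c + 4)*(c^2 - 10*c + 25) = c*(c - 5)*(c + 4)*(c - 5)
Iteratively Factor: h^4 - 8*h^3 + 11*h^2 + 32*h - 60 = (h - 2)*(h^3 - 6*h^2 - h + 30) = (h - 3)*(h - 2)*(h^2 - 3*h - 10) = (h - 3)*(h - 2)*(h + 2)*(h - 5)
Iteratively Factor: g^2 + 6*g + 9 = (g + 3)*(g + 3)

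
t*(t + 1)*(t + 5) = t^3 + 6*t^2 + 5*t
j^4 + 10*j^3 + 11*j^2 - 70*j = j*(j - 2)*(j + 5)*(j + 7)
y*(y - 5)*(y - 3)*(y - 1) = y^4 - 9*y^3 + 23*y^2 - 15*y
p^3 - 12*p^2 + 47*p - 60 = (p - 5)*(p - 4)*(p - 3)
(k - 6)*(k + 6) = k^2 - 36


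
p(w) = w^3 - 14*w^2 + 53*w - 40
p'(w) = 3*w^2 - 28*w + 53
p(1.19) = 4.93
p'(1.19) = 23.93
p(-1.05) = -112.24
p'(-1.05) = 85.71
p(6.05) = -10.34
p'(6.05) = -6.59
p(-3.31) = -405.08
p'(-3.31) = 178.55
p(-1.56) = -160.55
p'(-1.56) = 103.98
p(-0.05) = -42.69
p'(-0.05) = 54.41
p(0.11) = -34.34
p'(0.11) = 49.96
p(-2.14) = -227.33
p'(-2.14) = 126.66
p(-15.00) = -7360.00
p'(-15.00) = 1148.00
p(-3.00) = -352.00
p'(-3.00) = 164.00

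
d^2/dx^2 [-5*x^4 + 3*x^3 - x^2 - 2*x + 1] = -60*x^2 + 18*x - 2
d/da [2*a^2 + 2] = 4*a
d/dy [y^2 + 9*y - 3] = 2*y + 9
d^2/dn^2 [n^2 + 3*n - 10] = 2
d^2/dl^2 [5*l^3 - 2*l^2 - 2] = 30*l - 4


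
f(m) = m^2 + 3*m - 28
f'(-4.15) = -5.30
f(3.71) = -3.11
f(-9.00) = 26.00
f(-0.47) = -29.19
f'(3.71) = 10.42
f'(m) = 2*m + 3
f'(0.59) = 4.18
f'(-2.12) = -1.24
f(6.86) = 39.64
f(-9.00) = 26.00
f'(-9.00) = -15.00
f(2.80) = -11.76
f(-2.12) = -29.87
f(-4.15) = -23.23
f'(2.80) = 8.60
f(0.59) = -25.88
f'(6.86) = 16.72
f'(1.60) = 6.20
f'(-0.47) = 2.06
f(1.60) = -20.64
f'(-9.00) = -15.00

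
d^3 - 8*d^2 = d^2*(d - 8)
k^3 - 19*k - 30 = (k - 5)*(k + 2)*(k + 3)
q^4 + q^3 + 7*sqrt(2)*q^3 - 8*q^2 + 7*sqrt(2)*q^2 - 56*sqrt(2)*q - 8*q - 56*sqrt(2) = (q + 1)*(q - 2*sqrt(2))*(q + 2*sqrt(2))*(q + 7*sqrt(2))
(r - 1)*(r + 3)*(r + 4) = r^3 + 6*r^2 + 5*r - 12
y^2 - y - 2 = (y - 2)*(y + 1)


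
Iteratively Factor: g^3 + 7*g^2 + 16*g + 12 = (g + 3)*(g^2 + 4*g + 4) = (g + 2)*(g + 3)*(g + 2)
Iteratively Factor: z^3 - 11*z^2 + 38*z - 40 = (z - 2)*(z^2 - 9*z + 20) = (z - 5)*(z - 2)*(z - 4)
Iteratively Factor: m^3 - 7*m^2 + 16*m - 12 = (m - 3)*(m^2 - 4*m + 4) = (m - 3)*(m - 2)*(m - 2)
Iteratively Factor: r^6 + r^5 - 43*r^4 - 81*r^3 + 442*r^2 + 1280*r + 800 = (r + 4)*(r^5 - 3*r^4 - 31*r^3 + 43*r^2 + 270*r + 200) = (r + 2)*(r + 4)*(r^4 - 5*r^3 - 21*r^2 + 85*r + 100) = (r + 1)*(r + 2)*(r + 4)*(r^3 - 6*r^2 - 15*r + 100) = (r - 5)*(r + 1)*(r + 2)*(r + 4)*(r^2 - r - 20) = (r - 5)^2*(r + 1)*(r + 2)*(r + 4)*(r + 4)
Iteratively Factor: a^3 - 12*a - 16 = (a - 4)*(a^2 + 4*a + 4) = (a - 4)*(a + 2)*(a + 2)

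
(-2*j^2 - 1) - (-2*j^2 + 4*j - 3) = 2 - 4*j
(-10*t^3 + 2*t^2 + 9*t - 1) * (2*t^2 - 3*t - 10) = -20*t^5 + 34*t^4 + 112*t^3 - 49*t^2 - 87*t + 10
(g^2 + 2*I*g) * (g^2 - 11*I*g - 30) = g^4 - 9*I*g^3 - 8*g^2 - 60*I*g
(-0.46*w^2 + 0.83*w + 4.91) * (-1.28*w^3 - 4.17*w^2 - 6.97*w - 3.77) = 0.5888*w^5 + 0.8558*w^4 - 6.5397*w^3 - 24.5256*w^2 - 37.3518*w - 18.5107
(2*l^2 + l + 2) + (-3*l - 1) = 2*l^2 - 2*l + 1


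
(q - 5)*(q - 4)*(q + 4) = q^3 - 5*q^2 - 16*q + 80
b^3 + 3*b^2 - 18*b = b*(b - 3)*(b + 6)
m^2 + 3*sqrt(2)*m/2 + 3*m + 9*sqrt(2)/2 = (m + 3)*(m + 3*sqrt(2)/2)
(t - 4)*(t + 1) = t^2 - 3*t - 4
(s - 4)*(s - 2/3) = s^2 - 14*s/3 + 8/3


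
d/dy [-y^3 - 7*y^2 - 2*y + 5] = -3*y^2 - 14*y - 2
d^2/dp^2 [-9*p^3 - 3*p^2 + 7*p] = -54*p - 6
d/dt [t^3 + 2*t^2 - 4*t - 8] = 3*t^2 + 4*t - 4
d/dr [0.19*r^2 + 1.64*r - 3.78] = 0.38*r + 1.64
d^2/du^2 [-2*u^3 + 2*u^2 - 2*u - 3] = 4 - 12*u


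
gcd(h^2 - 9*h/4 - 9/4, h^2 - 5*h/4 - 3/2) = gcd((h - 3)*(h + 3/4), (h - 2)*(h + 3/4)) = h + 3/4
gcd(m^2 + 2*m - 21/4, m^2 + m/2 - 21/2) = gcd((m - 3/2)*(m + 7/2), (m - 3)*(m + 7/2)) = m + 7/2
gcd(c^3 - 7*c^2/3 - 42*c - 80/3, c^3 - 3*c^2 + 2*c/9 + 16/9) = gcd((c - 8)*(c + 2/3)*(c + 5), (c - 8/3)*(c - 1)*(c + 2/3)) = c + 2/3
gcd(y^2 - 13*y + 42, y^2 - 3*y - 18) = y - 6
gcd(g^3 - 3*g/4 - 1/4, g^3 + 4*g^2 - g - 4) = g - 1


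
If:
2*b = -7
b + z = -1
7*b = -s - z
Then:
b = -7/2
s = 22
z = 5/2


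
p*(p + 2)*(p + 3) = p^3 + 5*p^2 + 6*p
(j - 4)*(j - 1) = j^2 - 5*j + 4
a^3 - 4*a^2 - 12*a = a*(a - 6)*(a + 2)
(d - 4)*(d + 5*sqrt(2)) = d^2 - 4*d + 5*sqrt(2)*d - 20*sqrt(2)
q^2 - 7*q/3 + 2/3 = (q - 2)*(q - 1/3)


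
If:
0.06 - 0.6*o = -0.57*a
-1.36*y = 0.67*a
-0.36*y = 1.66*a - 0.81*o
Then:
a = 0.11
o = 0.21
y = -0.06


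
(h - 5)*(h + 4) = h^2 - h - 20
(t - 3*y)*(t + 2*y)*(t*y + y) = t^3*y - t^2*y^2 + t^2*y - 6*t*y^3 - t*y^2 - 6*y^3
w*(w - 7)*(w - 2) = w^3 - 9*w^2 + 14*w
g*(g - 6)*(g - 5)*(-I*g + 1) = -I*g^4 + g^3 + 11*I*g^3 - 11*g^2 - 30*I*g^2 + 30*g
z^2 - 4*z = z*(z - 4)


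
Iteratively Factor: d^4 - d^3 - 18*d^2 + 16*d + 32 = (d + 4)*(d^3 - 5*d^2 + 2*d + 8) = (d - 2)*(d + 4)*(d^2 - 3*d - 4) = (d - 4)*(d - 2)*(d + 4)*(d + 1)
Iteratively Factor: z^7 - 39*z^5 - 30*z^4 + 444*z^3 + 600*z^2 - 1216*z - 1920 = (z - 4)*(z^6 + 4*z^5 - 23*z^4 - 122*z^3 - 44*z^2 + 424*z + 480) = (z - 4)*(z + 2)*(z^5 + 2*z^4 - 27*z^3 - 68*z^2 + 92*z + 240) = (z - 4)*(z + 2)*(z + 4)*(z^4 - 2*z^3 - 19*z^2 + 8*z + 60) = (z - 4)*(z - 2)*(z + 2)*(z + 4)*(z^3 - 19*z - 30) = (z - 5)*(z - 4)*(z - 2)*(z + 2)*(z + 4)*(z^2 + 5*z + 6) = (z - 5)*(z - 4)*(z - 2)*(z + 2)*(z + 3)*(z + 4)*(z + 2)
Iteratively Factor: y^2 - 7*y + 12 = (y - 4)*(y - 3)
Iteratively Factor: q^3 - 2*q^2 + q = (q)*(q^2 - 2*q + 1) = q*(q - 1)*(q - 1)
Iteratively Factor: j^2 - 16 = (j - 4)*(j + 4)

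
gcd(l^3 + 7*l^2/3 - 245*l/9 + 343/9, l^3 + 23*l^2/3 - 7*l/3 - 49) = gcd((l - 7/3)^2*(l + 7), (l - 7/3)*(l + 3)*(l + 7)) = l^2 + 14*l/3 - 49/3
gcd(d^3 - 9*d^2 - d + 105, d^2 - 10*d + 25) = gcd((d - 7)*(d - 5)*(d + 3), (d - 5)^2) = d - 5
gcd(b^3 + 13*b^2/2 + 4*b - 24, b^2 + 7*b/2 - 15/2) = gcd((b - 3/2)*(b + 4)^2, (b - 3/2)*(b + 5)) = b - 3/2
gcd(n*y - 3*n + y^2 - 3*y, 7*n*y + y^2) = 1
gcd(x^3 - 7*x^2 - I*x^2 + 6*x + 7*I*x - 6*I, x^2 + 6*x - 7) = x - 1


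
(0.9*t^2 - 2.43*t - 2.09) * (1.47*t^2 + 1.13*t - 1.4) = 1.323*t^4 - 2.5551*t^3 - 7.0782*t^2 + 1.0403*t + 2.926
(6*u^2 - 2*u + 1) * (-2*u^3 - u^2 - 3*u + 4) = -12*u^5 - 2*u^4 - 18*u^3 + 29*u^2 - 11*u + 4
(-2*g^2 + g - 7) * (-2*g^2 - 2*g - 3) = 4*g^4 + 2*g^3 + 18*g^2 + 11*g + 21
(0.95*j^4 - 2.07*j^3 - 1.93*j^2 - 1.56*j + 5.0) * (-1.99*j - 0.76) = -1.8905*j^5 + 3.3973*j^4 + 5.4139*j^3 + 4.5712*j^2 - 8.7644*j - 3.8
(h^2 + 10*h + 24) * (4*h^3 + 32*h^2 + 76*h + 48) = 4*h^5 + 72*h^4 + 492*h^3 + 1576*h^2 + 2304*h + 1152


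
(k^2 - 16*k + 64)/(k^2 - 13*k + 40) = (k - 8)/(k - 5)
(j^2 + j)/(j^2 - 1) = j/(j - 1)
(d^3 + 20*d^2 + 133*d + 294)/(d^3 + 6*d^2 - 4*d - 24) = (d^2 + 14*d + 49)/(d^2 - 4)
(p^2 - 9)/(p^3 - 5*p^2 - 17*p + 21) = (p - 3)/(p^2 - 8*p + 7)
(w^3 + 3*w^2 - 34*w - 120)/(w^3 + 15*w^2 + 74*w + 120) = (w - 6)/(w + 6)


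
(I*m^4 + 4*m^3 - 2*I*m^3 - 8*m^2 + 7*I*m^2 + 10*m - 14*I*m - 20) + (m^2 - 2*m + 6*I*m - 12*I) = I*m^4 + 4*m^3 - 2*I*m^3 - 7*m^2 + 7*I*m^2 + 8*m - 8*I*m - 20 - 12*I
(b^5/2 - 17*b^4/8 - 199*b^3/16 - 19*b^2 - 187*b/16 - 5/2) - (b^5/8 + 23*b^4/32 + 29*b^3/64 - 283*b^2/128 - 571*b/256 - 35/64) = 3*b^5/8 - 91*b^4/32 - 825*b^3/64 - 2149*b^2/128 - 2421*b/256 - 125/64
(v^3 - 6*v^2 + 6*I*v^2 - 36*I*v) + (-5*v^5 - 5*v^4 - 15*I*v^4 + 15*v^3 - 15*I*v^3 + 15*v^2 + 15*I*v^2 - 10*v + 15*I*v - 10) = -5*v^5 - 5*v^4 - 15*I*v^4 + 16*v^3 - 15*I*v^3 + 9*v^2 + 21*I*v^2 - 10*v - 21*I*v - 10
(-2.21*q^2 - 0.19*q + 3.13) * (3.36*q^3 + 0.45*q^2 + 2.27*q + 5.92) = -7.4256*q^5 - 1.6329*q^4 + 5.4146*q^3 - 12.106*q^2 + 5.9803*q + 18.5296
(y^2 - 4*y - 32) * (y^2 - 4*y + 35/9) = y^4 - 8*y^3 - 109*y^2/9 + 1012*y/9 - 1120/9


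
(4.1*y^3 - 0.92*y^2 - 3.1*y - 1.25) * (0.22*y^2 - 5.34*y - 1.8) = 0.902*y^5 - 22.0964*y^4 - 3.1492*y^3 + 17.935*y^2 + 12.255*y + 2.25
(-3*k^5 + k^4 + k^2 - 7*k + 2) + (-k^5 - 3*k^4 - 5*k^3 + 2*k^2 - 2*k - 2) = -4*k^5 - 2*k^4 - 5*k^3 + 3*k^2 - 9*k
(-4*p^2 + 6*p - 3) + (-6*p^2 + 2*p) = -10*p^2 + 8*p - 3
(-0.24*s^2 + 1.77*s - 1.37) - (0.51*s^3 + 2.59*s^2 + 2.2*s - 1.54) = -0.51*s^3 - 2.83*s^2 - 0.43*s + 0.17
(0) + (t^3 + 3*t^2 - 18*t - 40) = t^3 + 3*t^2 - 18*t - 40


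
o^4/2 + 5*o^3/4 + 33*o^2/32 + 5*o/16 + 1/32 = (o/2 + 1/2)*(o + 1/4)^2*(o + 1)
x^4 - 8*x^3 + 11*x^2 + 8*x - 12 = (x - 6)*(x - 2)*(x - 1)*(x + 1)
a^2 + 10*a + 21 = (a + 3)*(a + 7)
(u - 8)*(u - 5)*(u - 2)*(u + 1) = u^4 - 14*u^3 + 51*u^2 - 14*u - 80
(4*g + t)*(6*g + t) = 24*g^2 + 10*g*t + t^2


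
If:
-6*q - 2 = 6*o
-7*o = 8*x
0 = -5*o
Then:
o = 0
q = -1/3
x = 0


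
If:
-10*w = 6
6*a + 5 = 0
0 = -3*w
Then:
No Solution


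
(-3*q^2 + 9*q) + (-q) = -3*q^2 + 8*q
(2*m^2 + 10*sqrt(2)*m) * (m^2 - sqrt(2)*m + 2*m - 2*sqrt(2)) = 2*m^4 + 4*m^3 + 8*sqrt(2)*m^3 - 20*m^2 + 16*sqrt(2)*m^2 - 40*m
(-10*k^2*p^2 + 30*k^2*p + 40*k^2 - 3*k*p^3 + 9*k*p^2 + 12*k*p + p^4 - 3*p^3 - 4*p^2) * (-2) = 20*k^2*p^2 - 60*k^2*p - 80*k^2 + 6*k*p^3 - 18*k*p^2 - 24*k*p - 2*p^4 + 6*p^3 + 8*p^2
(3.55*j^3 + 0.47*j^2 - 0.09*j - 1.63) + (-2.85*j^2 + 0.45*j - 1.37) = 3.55*j^3 - 2.38*j^2 + 0.36*j - 3.0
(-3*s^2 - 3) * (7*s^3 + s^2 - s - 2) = -21*s^5 - 3*s^4 - 18*s^3 + 3*s^2 + 3*s + 6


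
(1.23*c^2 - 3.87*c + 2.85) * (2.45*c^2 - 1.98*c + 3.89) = 3.0135*c^4 - 11.9169*c^3 + 19.4298*c^2 - 20.6973*c + 11.0865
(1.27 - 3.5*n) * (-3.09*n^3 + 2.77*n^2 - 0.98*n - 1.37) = 10.815*n^4 - 13.6193*n^3 + 6.9479*n^2 + 3.5504*n - 1.7399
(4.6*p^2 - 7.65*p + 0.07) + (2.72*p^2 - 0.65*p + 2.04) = 7.32*p^2 - 8.3*p + 2.11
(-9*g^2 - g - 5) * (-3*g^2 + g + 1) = 27*g^4 - 6*g^3 + 5*g^2 - 6*g - 5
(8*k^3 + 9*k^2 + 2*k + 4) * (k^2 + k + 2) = 8*k^5 + 17*k^4 + 27*k^3 + 24*k^2 + 8*k + 8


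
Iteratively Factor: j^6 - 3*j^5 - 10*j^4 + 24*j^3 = (j)*(j^5 - 3*j^4 - 10*j^3 + 24*j^2) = j*(j - 2)*(j^4 - j^3 - 12*j^2) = j*(j - 4)*(j - 2)*(j^3 + 3*j^2) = j*(j - 4)*(j - 2)*(j + 3)*(j^2) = j^2*(j - 4)*(j - 2)*(j + 3)*(j)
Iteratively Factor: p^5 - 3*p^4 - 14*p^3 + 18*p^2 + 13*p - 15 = (p + 1)*(p^4 - 4*p^3 - 10*p^2 + 28*p - 15) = (p + 1)*(p + 3)*(p^3 - 7*p^2 + 11*p - 5) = (p - 1)*(p + 1)*(p + 3)*(p^2 - 6*p + 5) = (p - 1)^2*(p + 1)*(p + 3)*(p - 5)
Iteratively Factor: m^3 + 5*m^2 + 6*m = (m)*(m^2 + 5*m + 6) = m*(m + 3)*(m + 2)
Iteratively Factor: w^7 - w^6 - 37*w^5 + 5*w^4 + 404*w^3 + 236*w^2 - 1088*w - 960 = (w + 4)*(w^6 - 5*w^5 - 17*w^4 + 73*w^3 + 112*w^2 - 212*w - 240) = (w + 2)*(w + 4)*(w^5 - 7*w^4 - 3*w^3 + 79*w^2 - 46*w - 120) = (w + 2)*(w + 3)*(w + 4)*(w^4 - 10*w^3 + 27*w^2 - 2*w - 40) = (w - 4)*(w + 2)*(w + 3)*(w + 4)*(w^3 - 6*w^2 + 3*w + 10) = (w - 4)*(w + 1)*(w + 2)*(w + 3)*(w + 4)*(w^2 - 7*w + 10) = (w - 5)*(w - 4)*(w + 1)*(w + 2)*(w + 3)*(w + 4)*(w - 2)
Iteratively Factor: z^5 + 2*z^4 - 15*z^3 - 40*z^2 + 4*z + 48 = (z + 2)*(z^4 - 15*z^2 - 10*z + 24) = (z - 4)*(z + 2)*(z^3 + 4*z^2 + z - 6) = (z - 4)*(z - 1)*(z + 2)*(z^2 + 5*z + 6) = (z - 4)*(z - 1)*(z + 2)*(z + 3)*(z + 2)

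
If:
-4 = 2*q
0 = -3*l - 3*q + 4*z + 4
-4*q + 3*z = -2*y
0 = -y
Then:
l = -2/9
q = -2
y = 0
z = -8/3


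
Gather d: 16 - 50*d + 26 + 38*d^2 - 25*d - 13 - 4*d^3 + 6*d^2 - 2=-4*d^3 + 44*d^2 - 75*d + 27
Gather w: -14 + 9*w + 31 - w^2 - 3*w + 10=-w^2 + 6*w + 27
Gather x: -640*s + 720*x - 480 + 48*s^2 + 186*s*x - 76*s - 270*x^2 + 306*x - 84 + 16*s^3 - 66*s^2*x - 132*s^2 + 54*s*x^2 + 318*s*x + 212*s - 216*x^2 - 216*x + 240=16*s^3 - 84*s^2 - 504*s + x^2*(54*s - 486) + x*(-66*s^2 + 504*s + 810) - 324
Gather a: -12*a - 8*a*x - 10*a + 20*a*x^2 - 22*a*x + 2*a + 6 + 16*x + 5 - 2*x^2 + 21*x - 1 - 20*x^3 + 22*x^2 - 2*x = a*(20*x^2 - 30*x - 20) - 20*x^3 + 20*x^2 + 35*x + 10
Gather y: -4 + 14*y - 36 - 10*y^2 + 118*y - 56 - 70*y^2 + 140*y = -80*y^2 + 272*y - 96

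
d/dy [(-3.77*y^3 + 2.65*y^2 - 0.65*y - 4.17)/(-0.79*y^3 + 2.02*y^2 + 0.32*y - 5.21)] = (-5.5219*y^4 - 3.4398*y^3 + 51.2032*y^2 - 10.7662*y + 4.7209)/(0.6241*y^6 - 3.1916*y^5 + 3.5748*y^4 + 9.5246*y^3 - 20.946*y^2 - 3.3344*y + 27.1441)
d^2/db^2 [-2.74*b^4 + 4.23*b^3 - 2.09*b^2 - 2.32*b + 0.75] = -32.88*b^2 + 25.38*b - 4.18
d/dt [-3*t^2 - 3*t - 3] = -6*t - 3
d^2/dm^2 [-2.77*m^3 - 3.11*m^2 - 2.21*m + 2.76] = -16.62*m - 6.22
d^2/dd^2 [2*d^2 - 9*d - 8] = 4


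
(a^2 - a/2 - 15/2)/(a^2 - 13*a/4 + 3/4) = 2*(2*a + 5)/(4*a - 1)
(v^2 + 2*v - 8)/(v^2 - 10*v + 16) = (v + 4)/(v - 8)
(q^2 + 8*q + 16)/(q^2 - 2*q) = (q^2 + 8*q + 16)/(q*(q - 2))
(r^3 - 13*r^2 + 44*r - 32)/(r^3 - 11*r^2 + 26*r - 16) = (r - 4)/(r - 2)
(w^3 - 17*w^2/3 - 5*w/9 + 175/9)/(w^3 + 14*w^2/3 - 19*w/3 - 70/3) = (3*w^2 - 10*w - 25)/(3*(w^2 + 7*w + 10))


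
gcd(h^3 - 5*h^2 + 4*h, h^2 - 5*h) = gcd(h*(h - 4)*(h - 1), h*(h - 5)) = h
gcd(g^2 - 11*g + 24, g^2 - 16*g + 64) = g - 8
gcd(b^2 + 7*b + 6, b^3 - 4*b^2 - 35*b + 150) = b + 6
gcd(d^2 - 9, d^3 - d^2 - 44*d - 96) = d + 3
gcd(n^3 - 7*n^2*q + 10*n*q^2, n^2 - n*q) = n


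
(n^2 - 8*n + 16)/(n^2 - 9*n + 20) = (n - 4)/(n - 5)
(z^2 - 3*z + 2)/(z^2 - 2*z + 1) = (z - 2)/(z - 1)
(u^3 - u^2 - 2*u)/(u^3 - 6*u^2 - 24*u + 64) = u*(u + 1)/(u^2 - 4*u - 32)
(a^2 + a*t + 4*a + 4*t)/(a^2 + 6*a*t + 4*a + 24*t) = (a + t)/(a + 6*t)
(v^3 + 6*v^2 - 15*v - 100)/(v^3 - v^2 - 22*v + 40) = (v + 5)/(v - 2)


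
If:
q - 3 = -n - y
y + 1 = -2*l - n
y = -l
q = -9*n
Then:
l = -5/7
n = -2/7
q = 18/7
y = 5/7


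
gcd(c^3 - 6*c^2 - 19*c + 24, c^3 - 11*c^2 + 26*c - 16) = c^2 - 9*c + 8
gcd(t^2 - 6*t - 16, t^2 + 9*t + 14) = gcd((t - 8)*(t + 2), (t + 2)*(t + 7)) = t + 2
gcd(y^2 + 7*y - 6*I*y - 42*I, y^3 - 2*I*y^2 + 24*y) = y - 6*I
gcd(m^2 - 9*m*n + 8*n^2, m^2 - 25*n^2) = 1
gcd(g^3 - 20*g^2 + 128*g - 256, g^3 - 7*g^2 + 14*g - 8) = g - 4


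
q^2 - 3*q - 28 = (q - 7)*(q + 4)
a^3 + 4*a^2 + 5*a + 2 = (a + 1)^2*(a + 2)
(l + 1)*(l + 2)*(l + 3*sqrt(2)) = l^3 + 3*l^2 + 3*sqrt(2)*l^2 + 2*l + 9*sqrt(2)*l + 6*sqrt(2)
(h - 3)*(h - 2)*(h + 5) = h^3 - 19*h + 30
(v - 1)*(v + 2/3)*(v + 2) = v^3 + 5*v^2/3 - 4*v/3 - 4/3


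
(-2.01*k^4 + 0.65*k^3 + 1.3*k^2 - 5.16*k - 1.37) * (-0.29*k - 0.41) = 0.5829*k^5 + 0.6356*k^4 - 0.6435*k^3 + 0.9634*k^2 + 2.5129*k + 0.5617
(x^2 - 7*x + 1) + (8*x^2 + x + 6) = 9*x^2 - 6*x + 7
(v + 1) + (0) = v + 1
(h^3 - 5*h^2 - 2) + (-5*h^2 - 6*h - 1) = h^3 - 10*h^2 - 6*h - 3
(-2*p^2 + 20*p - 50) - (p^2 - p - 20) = -3*p^2 + 21*p - 30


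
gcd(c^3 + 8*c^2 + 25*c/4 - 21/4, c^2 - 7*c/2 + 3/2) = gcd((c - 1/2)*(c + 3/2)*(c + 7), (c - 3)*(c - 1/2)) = c - 1/2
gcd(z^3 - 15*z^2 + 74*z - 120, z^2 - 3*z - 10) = z - 5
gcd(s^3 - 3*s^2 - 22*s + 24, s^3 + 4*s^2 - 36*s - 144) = s^2 - 2*s - 24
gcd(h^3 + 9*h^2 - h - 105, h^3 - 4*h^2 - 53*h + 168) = h^2 + 4*h - 21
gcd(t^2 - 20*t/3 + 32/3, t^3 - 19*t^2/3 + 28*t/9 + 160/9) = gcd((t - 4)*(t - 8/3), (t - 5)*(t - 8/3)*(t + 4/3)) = t - 8/3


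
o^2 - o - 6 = (o - 3)*(o + 2)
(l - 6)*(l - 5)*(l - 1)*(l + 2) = l^4 - 10*l^3 + 17*l^2 + 52*l - 60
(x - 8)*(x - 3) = x^2 - 11*x + 24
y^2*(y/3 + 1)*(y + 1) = y^4/3 + 4*y^3/3 + y^2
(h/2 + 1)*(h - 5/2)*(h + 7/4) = h^3/2 + 5*h^2/8 - 47*h/16 - 35/8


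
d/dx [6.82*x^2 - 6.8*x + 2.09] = 13.64*x - 6.8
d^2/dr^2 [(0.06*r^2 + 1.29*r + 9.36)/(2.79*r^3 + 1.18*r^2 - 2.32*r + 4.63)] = (0.934092*r^6 + 60.248934*r^5 + 902.121948*r^4 + 502.809732*r^3 - 487.248084*r^2 - 921.488364*r + 28.769436)/(21.717639*r^9 + 27.555714*r^8 - 42.522948*r^7 + 63.936757*r^6 + 126.8169*r^5 - 141.420252*r^4 + 90.889157*r^3 + 150.648162*r^2 - 149.200824*r + 99.252847)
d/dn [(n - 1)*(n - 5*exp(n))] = -5*n*exp(n) + 2*n - 1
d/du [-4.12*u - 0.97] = -4.12000000000000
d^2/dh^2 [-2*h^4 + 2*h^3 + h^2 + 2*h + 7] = -24*h^2 + 12*h + 2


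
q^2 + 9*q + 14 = (q + 2)*(q + 7)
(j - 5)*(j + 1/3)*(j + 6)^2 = j^4 + 22*j^3/3 - 65*j^2/3 - 188*j - 60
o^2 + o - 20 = (o - 4)*(o + 5)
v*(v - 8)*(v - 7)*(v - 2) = v^4 - 17*v^3 + 86*v^2 - 112*v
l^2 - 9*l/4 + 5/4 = (l - 5/4)*(l - 1)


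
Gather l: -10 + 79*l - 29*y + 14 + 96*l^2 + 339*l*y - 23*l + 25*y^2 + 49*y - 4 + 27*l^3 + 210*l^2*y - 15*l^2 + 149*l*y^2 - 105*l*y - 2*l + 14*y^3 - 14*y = 27*l^3 + l^2*(210*y + 81) + l*(149*y^2 + 234*y + 54) + 14*y^3 + 25*y^2 + 6*y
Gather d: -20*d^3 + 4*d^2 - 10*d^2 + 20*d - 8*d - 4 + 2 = -20*d^3 - 6*d^2 + 12*d - 2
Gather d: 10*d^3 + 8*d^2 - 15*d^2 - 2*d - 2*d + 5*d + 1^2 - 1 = 10*d^3 - 7*d^2 + d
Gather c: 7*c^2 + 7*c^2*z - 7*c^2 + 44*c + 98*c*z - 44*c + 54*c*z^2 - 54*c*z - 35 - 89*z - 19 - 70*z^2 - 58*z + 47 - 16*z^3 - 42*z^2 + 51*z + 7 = 7*c^2*z + c*(54*z^2 + 44*z) - 16*z^3 - 112*z^2 - 96*z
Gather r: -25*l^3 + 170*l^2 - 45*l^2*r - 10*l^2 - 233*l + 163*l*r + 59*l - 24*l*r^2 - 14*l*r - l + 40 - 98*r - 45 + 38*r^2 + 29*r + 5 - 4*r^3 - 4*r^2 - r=-25*l^3 + 160*l^2 - 175*l - 4*r^3 + r^2*(34 - 24*l) + r*(-45*l^2 + 149*l - 70)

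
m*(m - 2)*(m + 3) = m^3 + m^2 - 6*m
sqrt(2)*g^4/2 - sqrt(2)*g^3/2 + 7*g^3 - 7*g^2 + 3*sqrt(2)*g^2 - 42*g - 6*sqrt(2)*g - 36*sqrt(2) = (g - 3)*(g + sqrt(2))*(g + 6*sqrt(2))*(sqrt(2)*g/2 + sqrt(2))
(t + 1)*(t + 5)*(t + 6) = t^3 + 12*t^2 + 41*t + 30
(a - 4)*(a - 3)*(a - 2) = a^3 - 9*a^2 + 26*a - 24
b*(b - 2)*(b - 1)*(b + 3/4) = b^4 - 9*b^3/4 - b^2/4 + 3*b/2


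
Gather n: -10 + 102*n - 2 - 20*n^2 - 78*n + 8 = -20*n^2 + 24*n - 4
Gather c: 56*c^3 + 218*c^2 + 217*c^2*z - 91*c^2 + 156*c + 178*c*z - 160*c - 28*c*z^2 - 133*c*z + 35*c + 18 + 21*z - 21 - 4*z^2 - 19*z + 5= 56*c^3 + c^2*(217*z + 127) + c*(-28*z^2 + 45*z + 31) - 4*z^2 + 2*z + 2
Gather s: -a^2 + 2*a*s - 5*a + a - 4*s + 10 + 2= -a^2 - 4*a + s*(2*a - 4) + 12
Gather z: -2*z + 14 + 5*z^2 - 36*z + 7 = 5*z^2 - 38*z + 21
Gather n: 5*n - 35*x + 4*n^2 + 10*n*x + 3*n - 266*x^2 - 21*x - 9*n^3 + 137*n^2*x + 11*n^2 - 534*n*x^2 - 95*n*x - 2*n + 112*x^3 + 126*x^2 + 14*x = -9*n^3 + n^2*(137*x + 15) + n*(-534*x^2 - 85*x + 6) + 112*x^3 - 140*x^2 - 42*x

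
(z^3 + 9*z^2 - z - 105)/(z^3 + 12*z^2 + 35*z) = (z - 3)/z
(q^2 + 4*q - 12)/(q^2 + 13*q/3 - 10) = 3*(q - 2)/(3*q - 5)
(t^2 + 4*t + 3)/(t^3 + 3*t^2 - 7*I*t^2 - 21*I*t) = (t + 1)/(t*(t - 7*I))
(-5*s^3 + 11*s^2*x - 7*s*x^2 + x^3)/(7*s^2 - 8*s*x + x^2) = (5*s^2 - 6*s*x + x^2)/(-7*s + x)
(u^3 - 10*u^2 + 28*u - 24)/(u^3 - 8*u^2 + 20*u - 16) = (u - 6)/(u - 4)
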